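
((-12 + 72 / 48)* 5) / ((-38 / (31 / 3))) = 1085 / 76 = 14.28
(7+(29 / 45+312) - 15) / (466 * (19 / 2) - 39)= 13709 / 197460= 0.07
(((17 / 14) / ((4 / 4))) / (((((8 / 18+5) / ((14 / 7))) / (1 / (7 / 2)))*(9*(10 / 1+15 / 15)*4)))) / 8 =17 / 422576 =0.00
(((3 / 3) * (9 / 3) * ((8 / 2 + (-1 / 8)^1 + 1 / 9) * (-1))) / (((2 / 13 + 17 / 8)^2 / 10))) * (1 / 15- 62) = 1426.15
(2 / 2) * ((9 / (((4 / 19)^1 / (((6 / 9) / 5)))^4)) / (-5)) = -130321 / 450000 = -0.29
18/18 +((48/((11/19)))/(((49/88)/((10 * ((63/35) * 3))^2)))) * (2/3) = 14183473/49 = 289458.63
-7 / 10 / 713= -7 / 7130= -0.00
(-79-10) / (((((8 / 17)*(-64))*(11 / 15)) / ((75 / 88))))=1702125 / 495616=3.43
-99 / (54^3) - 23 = -23.00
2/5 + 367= 1837/5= 367.40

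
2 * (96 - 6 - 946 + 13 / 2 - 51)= -1801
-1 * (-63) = 63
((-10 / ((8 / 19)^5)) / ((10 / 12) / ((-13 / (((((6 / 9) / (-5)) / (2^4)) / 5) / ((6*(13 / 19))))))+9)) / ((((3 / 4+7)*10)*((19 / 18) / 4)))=-26759462535 / 6518173088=-4.11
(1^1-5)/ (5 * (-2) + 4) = 2/ 3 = 0.67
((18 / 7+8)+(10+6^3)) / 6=276 / 7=39.43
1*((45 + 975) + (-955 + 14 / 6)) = 202 / 3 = 67.33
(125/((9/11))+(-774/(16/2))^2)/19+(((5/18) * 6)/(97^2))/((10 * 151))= 1946327590495/3887196624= 500.70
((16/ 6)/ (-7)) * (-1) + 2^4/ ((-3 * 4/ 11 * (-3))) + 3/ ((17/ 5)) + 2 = 8731/ 1071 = 8.15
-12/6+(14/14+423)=422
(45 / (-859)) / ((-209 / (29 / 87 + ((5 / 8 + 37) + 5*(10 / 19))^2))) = 1685243805 / 4147884224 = 0.41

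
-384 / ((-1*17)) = 384 / 17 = 22.59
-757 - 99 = -856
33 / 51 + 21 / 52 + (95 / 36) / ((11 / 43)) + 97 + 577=14995135 / 21879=685.37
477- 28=449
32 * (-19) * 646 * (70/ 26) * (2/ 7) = -3927680/ 13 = -302129.23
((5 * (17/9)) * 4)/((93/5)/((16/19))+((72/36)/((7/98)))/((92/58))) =625600/658089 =0.95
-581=-581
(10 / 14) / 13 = 5 / 91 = 0.05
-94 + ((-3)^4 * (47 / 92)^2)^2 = 25281493217 / 71639296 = 352.90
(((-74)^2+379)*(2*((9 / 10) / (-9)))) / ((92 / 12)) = -3513 / 23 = -152.74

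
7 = 7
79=79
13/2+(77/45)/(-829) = 484811/74610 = 6.50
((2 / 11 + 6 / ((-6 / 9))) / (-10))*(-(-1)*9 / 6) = 291 / 220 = 1.32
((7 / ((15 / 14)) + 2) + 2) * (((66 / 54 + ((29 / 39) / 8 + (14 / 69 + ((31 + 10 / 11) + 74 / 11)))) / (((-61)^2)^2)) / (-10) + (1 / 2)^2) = 647563417114391 / 245910443664600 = 2.63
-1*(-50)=50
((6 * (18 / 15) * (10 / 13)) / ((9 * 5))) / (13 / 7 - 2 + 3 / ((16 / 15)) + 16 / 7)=896 / 36075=0.02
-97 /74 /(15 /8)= -388 /555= -0.70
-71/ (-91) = 71/ 91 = 0.78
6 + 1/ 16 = 97/ 16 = 6.06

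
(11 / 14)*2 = 1.57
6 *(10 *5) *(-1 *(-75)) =22500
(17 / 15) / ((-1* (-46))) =17 / 690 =0.02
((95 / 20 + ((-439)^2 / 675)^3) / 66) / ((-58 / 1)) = -28631704384276069 / 4709157750000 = -6080.01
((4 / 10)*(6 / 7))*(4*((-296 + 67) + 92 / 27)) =-97456 / 315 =-309.38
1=1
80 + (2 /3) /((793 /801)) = 63974 /793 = 80.67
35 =35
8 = 8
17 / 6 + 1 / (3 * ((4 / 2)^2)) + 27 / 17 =4.50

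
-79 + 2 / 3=-235 / 3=-78.33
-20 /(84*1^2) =-5 /21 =-0.24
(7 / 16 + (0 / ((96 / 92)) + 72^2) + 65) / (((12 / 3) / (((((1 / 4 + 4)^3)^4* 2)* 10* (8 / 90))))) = 16311674775721618717 / 201326592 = 81020965058.22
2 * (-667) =-1334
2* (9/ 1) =18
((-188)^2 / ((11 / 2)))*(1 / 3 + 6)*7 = 9401504 / 33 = 284894.06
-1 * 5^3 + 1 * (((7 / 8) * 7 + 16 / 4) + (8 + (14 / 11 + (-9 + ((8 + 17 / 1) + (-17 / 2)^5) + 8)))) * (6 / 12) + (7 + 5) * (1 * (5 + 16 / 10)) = -78176971 / 3520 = -22209.37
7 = 7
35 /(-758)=-35 /758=-0.05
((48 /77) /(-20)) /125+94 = 4523738 /48125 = 94.00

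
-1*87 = -87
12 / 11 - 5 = -43 / 11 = -3.91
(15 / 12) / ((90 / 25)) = 25 / 72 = 0.35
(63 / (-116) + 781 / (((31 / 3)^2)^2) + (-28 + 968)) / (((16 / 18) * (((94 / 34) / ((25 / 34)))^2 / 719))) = 407065883876251875 / 7572694883968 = 53754.43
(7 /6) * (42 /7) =7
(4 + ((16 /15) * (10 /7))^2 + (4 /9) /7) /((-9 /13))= -36608 /3969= -9.22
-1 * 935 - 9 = -944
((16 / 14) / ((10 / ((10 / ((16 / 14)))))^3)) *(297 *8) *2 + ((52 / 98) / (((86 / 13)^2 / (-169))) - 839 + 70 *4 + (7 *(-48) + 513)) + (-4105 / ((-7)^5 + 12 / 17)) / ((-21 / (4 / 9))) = 3254.20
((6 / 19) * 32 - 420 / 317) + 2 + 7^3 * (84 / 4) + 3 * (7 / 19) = 43455256 / 6023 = 7214.89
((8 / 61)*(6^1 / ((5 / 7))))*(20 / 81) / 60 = 112 / 24705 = 0.00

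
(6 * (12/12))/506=0.01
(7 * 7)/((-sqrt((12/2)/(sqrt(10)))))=-49 * 2^(3/4) * sqrt(3) * 5^(1/4)/6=-35.57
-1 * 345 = -345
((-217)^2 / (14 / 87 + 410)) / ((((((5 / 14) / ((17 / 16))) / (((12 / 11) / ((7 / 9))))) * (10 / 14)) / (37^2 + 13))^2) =20193717024018186327 / 2698602500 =7483027613.00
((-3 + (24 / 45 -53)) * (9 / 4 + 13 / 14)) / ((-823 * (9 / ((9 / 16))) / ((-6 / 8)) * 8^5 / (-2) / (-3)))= -3471 / 1887764480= -0.00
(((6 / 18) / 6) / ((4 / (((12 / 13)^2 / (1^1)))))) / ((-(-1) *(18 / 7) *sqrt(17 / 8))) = 14 *sqrt(34) / 25857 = 0.00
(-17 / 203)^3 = -4913 / 8365427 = -0.00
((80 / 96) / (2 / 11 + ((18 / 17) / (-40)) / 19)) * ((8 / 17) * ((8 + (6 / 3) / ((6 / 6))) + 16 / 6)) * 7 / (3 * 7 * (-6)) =-1588400 / 1038501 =-1.53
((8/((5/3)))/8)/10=3/50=0.06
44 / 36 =1.22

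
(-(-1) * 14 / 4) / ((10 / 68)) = 119 / 5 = 23.80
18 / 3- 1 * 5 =1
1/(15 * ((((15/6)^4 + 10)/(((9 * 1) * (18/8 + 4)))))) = 12/157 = 0.08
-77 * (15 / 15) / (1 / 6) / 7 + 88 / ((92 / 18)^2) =-33132 / 529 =-62.63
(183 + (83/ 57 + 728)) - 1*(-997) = 108839/ 57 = 1909.46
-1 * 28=-28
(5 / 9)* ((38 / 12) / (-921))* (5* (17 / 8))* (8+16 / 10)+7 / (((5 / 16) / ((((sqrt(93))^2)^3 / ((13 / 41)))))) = 30616311169441 / 538785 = 56824728.17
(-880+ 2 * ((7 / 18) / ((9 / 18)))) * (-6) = 15812 / 3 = 5270.67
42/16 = 21/8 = 2.62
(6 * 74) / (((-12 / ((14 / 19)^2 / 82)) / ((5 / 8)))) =-9065 / 59204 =-0.15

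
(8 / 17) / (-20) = -2 / 85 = -0.02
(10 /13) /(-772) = -5 /5018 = -0.00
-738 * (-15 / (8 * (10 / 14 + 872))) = 945 / 596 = 1.59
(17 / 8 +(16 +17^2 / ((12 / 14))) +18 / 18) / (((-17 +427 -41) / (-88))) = -94061 / 1107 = -84.97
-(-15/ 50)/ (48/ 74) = 37/ 80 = 0.46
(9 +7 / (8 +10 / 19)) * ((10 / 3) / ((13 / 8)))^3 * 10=4072960000 / 4804839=847.68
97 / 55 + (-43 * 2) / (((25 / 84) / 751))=-59676979 / 275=-217007.20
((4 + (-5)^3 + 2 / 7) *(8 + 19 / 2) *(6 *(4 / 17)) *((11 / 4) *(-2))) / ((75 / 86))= 319748 / 17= 18808.71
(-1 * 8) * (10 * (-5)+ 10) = 320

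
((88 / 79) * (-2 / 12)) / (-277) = 44 / 65649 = 0.00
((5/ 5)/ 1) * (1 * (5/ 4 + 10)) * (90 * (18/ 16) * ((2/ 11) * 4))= 18225/ 22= 828.41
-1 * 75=-75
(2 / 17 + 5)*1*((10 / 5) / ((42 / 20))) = 4.87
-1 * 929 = -929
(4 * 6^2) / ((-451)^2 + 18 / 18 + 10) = 12 / 16951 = 0.00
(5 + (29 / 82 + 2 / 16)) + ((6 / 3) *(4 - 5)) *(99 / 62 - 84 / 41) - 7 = -6277 / 10168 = -0.62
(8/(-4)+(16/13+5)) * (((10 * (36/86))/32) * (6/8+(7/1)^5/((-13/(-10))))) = 1663989525/232544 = 7155.59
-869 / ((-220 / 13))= 1027 / 20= 51.35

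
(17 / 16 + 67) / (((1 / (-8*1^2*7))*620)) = -7623 / 1240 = -6.15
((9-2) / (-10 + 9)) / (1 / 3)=-21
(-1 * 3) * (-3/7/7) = 9/49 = 0.18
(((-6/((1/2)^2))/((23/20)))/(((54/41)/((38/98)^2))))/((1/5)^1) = -5920400/497007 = -11.91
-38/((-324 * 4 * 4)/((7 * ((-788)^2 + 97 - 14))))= 1019711/32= 31865.97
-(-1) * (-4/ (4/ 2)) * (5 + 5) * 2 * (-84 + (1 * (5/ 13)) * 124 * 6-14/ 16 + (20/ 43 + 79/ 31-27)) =-122891965/ 17329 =-7091.69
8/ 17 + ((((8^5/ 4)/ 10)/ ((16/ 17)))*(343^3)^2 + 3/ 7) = 843335861394646612247/ 595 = 1417371195621254810.50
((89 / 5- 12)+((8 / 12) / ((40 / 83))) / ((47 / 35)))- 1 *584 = -1627619 / 2820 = -577.17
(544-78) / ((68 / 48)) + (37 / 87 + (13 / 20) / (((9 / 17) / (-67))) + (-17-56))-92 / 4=13409089 / 88740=151.11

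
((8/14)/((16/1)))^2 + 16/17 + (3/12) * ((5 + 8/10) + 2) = 192753/66640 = 2.89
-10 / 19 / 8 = -5 / 76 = -0.07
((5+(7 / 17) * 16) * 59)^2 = 135094129 / 289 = 467453.73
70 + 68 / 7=558 / 7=79.71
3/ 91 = 0.03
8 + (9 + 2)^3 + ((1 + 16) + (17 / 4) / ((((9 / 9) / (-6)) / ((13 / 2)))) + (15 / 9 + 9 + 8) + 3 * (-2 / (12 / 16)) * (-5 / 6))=14587 / 12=1215.58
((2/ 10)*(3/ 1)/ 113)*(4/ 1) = 12/ 565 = 0.02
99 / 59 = 1.68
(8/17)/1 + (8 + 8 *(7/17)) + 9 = 353/17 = 20.76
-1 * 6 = -6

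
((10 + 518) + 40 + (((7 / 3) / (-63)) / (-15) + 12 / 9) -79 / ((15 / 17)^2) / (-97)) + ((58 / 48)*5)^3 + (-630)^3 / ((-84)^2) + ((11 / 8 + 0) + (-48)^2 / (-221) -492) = -781187221162897 / 22225881600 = -35147.64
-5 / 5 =-1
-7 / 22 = -0.32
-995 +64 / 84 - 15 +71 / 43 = -909851 / 903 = -1007.59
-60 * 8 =-480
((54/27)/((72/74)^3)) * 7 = 354571/23328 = 15.20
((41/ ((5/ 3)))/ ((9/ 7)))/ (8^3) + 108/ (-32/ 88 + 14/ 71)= -64775533/ 99840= -648.79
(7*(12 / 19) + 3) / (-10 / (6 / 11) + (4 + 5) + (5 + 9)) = 423 / 266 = 1.59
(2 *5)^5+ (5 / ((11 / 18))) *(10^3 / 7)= 7790000 / 77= 101168.83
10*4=40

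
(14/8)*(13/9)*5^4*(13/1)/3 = 739375/108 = 6846.06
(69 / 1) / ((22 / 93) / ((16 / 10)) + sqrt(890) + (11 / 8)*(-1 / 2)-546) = -83498106672 / 659406600841-152775936*sqrt(890) / 659406600841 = -0.13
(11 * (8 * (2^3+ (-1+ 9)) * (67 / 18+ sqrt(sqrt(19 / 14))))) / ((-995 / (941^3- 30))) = -39302150692288 / 8955- 586599264064 * 14^(3 / 4) * 19^(1 / 4) / 6965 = -5661487686.22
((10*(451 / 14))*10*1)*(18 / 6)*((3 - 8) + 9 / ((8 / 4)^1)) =-33825 / 7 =-4832.14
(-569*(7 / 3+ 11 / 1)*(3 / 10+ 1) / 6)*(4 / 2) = -29588 / 9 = -3287.56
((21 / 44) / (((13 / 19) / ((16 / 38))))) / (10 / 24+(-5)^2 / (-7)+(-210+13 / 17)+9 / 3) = -59976 / 42758287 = -0.00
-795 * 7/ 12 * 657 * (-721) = 878707935/ 4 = 219676983.75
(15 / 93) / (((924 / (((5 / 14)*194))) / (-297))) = -21825 / 6076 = -3.59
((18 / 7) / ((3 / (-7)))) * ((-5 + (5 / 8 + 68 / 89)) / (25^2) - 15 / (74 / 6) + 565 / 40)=-318671997 / 4116250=-77.42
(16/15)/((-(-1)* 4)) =4/15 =0.27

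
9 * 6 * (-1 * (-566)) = 30564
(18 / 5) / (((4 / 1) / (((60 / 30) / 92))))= 9 / 460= 0.02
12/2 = 6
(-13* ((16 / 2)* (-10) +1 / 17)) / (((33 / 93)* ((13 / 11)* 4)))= 42129 / 68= 619.54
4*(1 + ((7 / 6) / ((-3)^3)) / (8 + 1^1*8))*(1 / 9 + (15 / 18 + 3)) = 183535 / 11664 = 15.74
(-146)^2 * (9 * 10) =1918440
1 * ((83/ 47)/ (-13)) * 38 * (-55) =173470/ 611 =283.91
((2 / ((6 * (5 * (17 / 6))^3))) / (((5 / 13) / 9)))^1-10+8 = -6132826 / 3070625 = -2.00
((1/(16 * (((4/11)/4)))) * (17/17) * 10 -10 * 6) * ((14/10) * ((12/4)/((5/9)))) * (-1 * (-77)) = -247401/8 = -30925.12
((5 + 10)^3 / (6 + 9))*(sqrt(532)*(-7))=-3150*sqrt(133)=-36327.57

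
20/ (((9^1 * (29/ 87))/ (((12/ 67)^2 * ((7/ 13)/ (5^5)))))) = 1344/ 36473125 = 0.00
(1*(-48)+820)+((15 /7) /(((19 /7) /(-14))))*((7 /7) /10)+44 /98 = 718121 /931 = 771.34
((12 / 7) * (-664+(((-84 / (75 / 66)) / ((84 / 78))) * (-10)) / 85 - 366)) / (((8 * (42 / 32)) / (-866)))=3008955104 / 20825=144487.64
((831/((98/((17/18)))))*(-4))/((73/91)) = -61217/1533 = -39.93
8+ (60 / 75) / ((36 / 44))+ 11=899 / 45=19.98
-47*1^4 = -47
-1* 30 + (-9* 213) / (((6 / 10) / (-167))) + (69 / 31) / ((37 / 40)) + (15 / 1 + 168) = 612177306 / 1147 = 533720.41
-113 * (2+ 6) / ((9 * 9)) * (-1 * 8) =7232 / 81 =89.28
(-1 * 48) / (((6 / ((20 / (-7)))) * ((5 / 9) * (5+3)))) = 5.14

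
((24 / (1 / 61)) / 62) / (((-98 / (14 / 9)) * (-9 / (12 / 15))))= 976 / 29295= 0.03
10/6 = 5/3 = 1.67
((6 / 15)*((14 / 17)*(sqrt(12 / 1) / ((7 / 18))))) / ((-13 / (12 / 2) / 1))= -864*sqrt(3) / 1105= -1.35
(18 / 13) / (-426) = -3 / 923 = -0.00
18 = 18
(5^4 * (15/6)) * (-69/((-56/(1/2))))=215625/224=962.61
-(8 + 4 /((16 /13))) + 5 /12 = -65 /6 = -10.83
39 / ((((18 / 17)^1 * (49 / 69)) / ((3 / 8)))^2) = 5962359 / 614656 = 9.70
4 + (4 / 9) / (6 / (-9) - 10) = 95 / 24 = 3.96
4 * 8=32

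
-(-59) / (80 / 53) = 39.09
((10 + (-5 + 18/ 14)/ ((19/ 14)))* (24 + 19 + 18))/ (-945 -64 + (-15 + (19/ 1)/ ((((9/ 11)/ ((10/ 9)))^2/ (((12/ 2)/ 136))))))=-312972822/ 722262599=-0.43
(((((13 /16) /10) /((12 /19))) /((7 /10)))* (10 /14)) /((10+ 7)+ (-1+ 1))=1235 /159936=0.01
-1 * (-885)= 885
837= 837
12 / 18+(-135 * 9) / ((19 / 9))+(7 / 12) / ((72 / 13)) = -9435167 / 16416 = -574.75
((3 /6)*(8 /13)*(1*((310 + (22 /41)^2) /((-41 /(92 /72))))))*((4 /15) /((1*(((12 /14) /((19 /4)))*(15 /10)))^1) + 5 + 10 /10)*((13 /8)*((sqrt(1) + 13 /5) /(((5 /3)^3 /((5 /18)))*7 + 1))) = -137961613 /133513425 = -1.03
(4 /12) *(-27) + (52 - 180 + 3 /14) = -1915 /14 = -136.79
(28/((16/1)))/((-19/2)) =-7/38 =-0.18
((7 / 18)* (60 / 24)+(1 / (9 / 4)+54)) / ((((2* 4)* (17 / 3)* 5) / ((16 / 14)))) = 19 / 68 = 0.28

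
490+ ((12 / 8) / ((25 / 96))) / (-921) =3760702 / 7675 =489.99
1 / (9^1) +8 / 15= 29 / 45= 0.64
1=1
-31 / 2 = -15.50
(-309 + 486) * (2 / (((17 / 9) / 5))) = 15930 / 17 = 937.06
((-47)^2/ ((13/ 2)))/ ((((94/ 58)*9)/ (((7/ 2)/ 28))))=1363/ 468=2.91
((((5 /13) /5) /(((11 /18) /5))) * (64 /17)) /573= 1920 /464321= 0.00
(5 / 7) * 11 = 55 / 7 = 7.86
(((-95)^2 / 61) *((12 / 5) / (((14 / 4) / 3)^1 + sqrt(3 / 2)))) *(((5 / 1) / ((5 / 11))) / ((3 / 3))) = -2001384 / 61 + 857736 *sqrt(6) / 61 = 1633.30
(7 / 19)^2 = 0.14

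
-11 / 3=-3.67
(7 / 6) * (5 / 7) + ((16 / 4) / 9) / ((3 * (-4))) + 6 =367 / 54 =6.80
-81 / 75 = -27 / 25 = -1.08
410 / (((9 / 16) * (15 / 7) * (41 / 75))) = 5600 / 9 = 622.22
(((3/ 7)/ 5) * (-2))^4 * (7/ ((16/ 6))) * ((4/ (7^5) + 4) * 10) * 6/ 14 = 196048512/ 5044200875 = 0.04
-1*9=-9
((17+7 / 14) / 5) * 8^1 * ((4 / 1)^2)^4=1835008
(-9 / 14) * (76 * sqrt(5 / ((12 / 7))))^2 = -10830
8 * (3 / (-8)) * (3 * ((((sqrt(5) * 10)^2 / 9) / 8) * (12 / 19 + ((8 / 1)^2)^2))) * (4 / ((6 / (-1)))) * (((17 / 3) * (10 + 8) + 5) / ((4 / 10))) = 45660372.81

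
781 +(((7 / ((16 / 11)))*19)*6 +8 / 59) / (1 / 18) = 2515451 / 236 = 10658.69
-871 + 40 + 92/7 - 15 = -5830/7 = -832.86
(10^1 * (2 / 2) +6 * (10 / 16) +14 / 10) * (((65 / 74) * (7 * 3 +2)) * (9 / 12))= 271791 / 1184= 229.55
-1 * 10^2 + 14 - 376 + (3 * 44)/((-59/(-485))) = 36762/59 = 623.08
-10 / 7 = -1.43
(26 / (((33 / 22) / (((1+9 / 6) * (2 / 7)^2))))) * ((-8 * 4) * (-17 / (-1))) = -282880 / 147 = -1924.35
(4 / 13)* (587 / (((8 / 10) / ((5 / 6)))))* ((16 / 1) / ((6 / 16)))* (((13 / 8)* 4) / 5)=93920 / 9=10435.56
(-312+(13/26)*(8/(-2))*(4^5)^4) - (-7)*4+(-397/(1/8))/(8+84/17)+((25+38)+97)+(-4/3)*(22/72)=-3265549535043911/1485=-2199023255921.83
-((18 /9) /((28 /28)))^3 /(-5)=8 /5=1.60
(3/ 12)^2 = 1/ 16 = 0.06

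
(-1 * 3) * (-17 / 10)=51 / 10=5.10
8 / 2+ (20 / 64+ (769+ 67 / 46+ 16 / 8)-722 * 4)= -776933 / 368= -2111.23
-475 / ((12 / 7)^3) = -162925 / 1728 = -94.29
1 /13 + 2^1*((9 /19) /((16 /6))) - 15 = -14393 /988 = -14.57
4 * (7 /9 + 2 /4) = 46 /9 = 5.11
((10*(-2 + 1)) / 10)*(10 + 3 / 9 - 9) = -4 / 3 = -1.33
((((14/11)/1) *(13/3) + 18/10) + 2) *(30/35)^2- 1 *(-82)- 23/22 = 473233/5390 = 87.80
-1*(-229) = 229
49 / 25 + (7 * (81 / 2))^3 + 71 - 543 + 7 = 4557013967 / 200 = 22785069.84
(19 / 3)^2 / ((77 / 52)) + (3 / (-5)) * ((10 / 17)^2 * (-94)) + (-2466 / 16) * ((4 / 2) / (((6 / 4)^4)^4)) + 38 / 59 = 293753622379282 / 6279689140263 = 46.78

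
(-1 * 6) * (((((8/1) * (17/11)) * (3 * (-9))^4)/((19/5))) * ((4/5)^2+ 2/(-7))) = -26886663072/7315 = -3675552.03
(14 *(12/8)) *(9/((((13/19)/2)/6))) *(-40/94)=-861840/611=-1410.54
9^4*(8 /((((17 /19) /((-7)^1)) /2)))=-13961808 /17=-821282.82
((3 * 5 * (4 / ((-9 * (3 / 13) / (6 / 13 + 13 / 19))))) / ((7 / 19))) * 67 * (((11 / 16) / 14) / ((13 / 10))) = -5214275 / 22932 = -227.38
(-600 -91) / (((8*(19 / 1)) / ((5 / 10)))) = -691 / 304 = -2.27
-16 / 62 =-0.26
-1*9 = -9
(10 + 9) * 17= 323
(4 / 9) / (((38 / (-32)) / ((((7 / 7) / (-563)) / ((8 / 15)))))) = 40 / 32091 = 0.00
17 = 17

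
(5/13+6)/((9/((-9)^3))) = -6723/13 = -517.15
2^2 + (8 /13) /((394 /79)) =10560 /2561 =4.12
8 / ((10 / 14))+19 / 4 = 319 / 20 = 15.95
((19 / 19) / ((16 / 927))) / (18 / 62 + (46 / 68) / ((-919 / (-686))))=448958151 / 6162656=72.85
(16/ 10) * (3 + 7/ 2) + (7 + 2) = 97/ 5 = 19.40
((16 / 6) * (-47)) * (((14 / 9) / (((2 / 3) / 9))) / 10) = -1316 / 5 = -263.20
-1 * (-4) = 4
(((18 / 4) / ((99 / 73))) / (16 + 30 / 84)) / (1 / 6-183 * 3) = -3066 / 8295067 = -0.00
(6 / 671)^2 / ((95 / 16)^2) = 9216 / 4063425025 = 0.00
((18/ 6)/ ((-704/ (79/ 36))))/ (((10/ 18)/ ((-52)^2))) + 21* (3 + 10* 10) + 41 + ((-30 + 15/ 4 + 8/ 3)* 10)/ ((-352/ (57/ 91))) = 691540413/ 320320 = 2158.90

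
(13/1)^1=13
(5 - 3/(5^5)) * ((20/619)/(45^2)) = 62488/783421875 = 0.00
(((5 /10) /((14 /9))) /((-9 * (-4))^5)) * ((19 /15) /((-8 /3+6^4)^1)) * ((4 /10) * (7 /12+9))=437 /21896817868800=0.00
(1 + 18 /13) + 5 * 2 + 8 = 265 /13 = 20.38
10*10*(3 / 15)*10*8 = 1600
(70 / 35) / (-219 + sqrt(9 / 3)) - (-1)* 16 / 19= 126501 / 151867 - sqrt(3) / 23979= 0.83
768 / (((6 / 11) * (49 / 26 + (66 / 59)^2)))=127432448 / 283825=448.98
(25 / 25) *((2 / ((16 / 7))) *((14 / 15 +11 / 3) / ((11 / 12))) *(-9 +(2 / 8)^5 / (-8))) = -35611107 / 901120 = -39.52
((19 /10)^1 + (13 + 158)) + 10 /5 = 1749 /10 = 174.90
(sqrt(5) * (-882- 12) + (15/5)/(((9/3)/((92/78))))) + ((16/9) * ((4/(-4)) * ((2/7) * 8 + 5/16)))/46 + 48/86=294695/179998- 894 * sqrt(5)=-1997.41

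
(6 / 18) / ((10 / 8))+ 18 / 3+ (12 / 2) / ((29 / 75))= 9476 / 435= 21.78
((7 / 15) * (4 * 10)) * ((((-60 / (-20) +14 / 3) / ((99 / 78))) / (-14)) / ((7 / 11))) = -2392 / 189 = -12.66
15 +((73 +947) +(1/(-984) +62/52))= 1036.19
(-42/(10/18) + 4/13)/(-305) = 4894/19825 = 0.25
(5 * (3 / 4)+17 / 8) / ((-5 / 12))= -141 / 10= -14.10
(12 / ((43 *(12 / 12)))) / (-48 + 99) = 4 / 731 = 0.01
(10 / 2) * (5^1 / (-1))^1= -25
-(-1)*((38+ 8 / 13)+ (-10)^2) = 1802 / 13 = 138.62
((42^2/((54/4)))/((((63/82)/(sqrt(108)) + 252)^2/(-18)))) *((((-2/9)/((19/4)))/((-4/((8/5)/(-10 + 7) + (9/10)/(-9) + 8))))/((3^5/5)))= -1105023293074688/16829315404362188019 + 124776783872 *sqrt(3)/5609771801454062673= -0.00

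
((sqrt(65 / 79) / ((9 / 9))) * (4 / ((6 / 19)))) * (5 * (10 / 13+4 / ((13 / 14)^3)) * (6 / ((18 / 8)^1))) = 6417440 * sqrt(5135) / 520689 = 883.19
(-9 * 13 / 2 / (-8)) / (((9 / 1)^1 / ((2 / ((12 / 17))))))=221 / 96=2.30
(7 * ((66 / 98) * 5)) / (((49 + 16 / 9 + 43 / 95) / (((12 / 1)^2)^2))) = 132969600 / 13937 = 9540.76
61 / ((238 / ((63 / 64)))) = 549 / 2176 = 0.25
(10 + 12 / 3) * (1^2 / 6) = 7 / 3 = 2.33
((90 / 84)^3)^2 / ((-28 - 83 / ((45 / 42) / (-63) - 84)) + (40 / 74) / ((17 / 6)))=-10410313640625 / 184571531027072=-0.06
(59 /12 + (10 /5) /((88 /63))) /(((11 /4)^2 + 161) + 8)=3352 /93225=0.04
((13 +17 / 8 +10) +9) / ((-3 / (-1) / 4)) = 91 / 2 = 45.50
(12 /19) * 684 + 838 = 1270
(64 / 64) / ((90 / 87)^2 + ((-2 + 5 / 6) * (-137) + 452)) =0.00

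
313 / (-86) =-313 / 86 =-3.64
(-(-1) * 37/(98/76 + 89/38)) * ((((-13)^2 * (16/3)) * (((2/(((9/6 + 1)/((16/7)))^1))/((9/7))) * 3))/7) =121658368/21735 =5597.35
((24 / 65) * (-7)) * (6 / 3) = -336 / 65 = -5.17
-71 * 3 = -213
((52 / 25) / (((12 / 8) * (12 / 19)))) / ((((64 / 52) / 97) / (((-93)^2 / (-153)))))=-299319787 / 30600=-9781.69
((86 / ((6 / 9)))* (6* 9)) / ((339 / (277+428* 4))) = 4618458 / 113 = 40871.31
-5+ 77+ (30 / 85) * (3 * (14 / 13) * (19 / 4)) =17109 / 221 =77.42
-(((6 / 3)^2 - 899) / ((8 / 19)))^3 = 9604172412.35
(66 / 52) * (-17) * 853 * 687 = -328752171 / 26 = -12644314.27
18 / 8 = 9 / 4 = 2.25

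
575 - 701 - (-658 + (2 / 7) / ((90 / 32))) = 167548 / 315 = 531.90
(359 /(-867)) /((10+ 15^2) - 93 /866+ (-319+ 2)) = 0.01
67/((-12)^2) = 0.47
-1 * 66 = -66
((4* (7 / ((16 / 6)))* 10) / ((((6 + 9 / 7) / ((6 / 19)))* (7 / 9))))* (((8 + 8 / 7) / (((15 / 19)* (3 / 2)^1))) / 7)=768 / 119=6.45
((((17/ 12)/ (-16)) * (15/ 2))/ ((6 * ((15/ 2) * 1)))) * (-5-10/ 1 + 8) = 0.10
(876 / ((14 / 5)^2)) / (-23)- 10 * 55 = -625325 / 1127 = -554.86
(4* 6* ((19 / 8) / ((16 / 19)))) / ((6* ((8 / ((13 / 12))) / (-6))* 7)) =-4693 / 3584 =-1.31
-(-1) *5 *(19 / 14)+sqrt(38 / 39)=sqrt(1482) / 39+95 / 14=7.77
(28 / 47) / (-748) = -7 / 8789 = -0.00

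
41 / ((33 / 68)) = 2788 / 33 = 84.48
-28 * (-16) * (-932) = -417536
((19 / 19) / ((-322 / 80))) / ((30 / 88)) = -352 / 483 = -0.73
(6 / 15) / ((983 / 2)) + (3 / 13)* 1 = 14797 / 63895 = 0.23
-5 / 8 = -0.62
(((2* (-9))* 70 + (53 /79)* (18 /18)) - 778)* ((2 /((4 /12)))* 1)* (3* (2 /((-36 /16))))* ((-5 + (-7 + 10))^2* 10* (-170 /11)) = -17511251200 /869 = -20151037.05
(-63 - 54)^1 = -117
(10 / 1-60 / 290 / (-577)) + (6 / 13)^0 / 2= 351405 / 33466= 10.50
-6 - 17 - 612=-635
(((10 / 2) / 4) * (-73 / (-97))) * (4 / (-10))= -73 / 194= -0.38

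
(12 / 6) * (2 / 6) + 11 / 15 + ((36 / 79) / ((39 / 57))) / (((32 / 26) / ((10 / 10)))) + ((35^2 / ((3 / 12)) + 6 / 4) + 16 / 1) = 7772717 / 1580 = 4919.44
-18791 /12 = -1565.92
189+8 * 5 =229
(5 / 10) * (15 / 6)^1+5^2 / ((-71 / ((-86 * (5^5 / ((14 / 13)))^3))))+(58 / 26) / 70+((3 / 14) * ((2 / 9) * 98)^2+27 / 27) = 63246385583223074347 / 85479030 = 739905279496.31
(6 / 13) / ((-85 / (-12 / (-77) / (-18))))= 4 / 85085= 0.00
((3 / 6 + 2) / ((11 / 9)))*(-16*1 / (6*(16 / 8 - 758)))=5 / 693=0.01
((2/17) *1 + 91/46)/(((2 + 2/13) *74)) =21307/1620304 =0.01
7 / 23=0.30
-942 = -942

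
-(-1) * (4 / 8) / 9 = 1 / 18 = 0.06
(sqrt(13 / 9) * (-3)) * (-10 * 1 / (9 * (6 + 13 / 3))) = 10 * sqrt(13) / 93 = 0.39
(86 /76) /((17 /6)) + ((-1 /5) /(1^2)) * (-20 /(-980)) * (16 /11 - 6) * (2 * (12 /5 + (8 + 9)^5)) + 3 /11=9172408736 /174097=52685.62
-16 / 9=-1.78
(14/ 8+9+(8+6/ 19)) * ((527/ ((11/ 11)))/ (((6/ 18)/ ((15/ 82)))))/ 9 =3818115/ 6232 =612.66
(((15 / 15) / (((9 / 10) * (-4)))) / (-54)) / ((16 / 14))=35 / 7776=0.00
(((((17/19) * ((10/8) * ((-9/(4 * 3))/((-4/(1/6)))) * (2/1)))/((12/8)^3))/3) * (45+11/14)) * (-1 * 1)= -54485/172368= -0.32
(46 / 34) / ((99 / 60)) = 460 / 561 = 0.82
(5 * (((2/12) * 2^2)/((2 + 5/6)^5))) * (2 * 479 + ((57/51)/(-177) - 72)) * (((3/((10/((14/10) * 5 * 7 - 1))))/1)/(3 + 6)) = 36854161920/1424116571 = 25.88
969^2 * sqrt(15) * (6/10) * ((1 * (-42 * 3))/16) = -177463629 * sqrt(15)/40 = -17182841.99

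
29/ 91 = 0.32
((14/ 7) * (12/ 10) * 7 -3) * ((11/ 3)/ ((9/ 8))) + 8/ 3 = 2144/ 45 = 47.64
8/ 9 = 0.89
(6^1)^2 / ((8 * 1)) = 9 / 2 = 4.50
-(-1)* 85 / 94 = 0.90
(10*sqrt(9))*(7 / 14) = 15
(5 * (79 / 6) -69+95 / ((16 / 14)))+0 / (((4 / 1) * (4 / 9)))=1919 / 24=79.96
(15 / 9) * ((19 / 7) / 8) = 95 / 168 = 0.57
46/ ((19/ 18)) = 828/ 19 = 43.58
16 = 16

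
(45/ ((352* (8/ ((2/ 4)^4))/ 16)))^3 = 91125/ 22330474496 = 0.00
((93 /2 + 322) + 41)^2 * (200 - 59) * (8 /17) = 189154602 /17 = 11126741.29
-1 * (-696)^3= 337153536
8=8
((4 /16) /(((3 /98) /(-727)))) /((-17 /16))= 284984 /51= 5587.92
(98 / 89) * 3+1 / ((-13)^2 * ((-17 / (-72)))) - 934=-237969928 / 255697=-930.67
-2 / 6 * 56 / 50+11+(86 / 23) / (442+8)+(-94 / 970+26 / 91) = 10.82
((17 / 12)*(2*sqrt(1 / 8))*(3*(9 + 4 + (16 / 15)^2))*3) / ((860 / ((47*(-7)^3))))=-871775317*sqrt(2) / 516000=-2389.30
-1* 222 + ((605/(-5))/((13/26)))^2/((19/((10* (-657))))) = -384769698/19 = -20251036.74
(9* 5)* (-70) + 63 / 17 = -53487 / 17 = -3146.29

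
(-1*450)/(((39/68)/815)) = -8313000/13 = -639461.54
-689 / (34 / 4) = -1378 / 17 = -81.06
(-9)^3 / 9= -81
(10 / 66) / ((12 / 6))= 5 / 66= 0.08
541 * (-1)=-541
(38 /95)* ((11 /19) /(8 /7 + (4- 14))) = -77 /2945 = -0.03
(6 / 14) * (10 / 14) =15 / 49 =0.31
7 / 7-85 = -84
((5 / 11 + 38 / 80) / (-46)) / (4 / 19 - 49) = 0.00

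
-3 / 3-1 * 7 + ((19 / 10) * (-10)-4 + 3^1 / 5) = -152 / 5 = -30.40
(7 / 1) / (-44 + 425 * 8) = 7 / 3356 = 0.00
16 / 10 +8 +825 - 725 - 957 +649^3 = 1366793008 / 5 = 273358601.60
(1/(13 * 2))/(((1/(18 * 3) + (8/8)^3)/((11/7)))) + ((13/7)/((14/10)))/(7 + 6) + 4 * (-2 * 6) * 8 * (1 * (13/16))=-311.84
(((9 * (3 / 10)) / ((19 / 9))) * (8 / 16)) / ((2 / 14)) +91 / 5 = 8617 / 380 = 22.68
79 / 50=1.58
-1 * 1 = -1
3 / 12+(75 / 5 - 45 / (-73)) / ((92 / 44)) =51839 / 6716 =7.72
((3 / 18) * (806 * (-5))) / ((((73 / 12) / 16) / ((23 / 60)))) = -148304 / 219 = -677.19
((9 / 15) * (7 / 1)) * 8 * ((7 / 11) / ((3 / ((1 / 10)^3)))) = 49 / 6875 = 0.01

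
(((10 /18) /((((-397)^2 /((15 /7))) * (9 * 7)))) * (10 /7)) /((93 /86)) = 21500 /135744376257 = 0.00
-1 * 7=-7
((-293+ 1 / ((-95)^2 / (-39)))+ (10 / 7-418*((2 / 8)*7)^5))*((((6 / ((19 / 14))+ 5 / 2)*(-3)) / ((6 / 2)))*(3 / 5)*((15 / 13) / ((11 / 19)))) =547590484881567 / 9250841600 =59193.59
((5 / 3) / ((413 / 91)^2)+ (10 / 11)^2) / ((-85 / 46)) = -10548214 / 21481251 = -0.49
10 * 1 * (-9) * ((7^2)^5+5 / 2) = -25422772635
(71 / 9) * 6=142 / 3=47.33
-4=-4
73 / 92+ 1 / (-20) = 171 / 230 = 0.74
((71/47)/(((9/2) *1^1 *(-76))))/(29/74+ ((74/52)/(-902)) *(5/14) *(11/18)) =-78410696/6950650319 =-0.01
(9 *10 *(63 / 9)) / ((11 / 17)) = 10710 / 11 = 973.64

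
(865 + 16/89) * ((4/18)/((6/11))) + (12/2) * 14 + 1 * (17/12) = 1403023/3204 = 437.90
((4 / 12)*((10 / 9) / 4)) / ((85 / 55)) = 55 / 918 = 0.06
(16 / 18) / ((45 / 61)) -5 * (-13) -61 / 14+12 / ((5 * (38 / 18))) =1357067 / 21546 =62.98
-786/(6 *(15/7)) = -917/15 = -61.13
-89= -89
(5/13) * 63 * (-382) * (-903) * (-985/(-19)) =107028120150/247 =433312227.33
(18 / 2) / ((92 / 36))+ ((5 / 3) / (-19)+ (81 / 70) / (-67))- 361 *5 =-11077196761 / 6148590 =-1801.58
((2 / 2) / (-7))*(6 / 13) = -6 / 91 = -0.07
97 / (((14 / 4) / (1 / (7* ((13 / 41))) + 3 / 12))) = 24735 / 1274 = 19.42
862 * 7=6034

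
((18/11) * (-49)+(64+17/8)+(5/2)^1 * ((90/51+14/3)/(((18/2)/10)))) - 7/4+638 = 25853227/40392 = 640.06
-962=-962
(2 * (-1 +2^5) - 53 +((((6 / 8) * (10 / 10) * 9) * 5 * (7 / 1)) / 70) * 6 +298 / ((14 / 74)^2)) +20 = 1641501 / 196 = 8375.01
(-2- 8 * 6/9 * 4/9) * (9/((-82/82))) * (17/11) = 2006/33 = 60.79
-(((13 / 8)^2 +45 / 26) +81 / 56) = -33883 / 5824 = -5.82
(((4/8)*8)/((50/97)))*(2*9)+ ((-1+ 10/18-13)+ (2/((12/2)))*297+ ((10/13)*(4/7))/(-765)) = 78398666/348075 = 225.23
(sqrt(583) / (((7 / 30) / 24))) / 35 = 144 * sqrt(583) / 49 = 70.96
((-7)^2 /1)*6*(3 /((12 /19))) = 2793 /2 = 1396.50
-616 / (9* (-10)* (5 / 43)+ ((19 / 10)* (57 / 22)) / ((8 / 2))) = 23309440 / 349431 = 66.71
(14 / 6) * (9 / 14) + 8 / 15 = 61 / 30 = 2.03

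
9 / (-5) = -9 / 5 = -1.80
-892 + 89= -803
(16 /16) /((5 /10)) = 2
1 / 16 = 0.06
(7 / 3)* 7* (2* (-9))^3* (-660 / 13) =62868960 / 13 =4836073.85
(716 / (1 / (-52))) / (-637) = 2864 / 49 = 58.45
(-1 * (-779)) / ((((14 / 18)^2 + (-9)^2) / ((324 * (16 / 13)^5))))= 10718583717888 / 1227123365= 8734.72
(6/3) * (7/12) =7/6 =1.17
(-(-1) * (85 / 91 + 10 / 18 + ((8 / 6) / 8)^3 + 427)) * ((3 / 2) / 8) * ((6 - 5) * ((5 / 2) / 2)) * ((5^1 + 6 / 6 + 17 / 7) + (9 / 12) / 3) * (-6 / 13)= -3411105615 / 8479744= -402.27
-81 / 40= -2.02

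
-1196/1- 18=-1214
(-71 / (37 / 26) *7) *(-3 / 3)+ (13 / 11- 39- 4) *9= -11038 / 407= -27.12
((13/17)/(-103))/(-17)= 0.00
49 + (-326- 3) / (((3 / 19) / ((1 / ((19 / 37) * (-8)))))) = 13349 / 24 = 556.21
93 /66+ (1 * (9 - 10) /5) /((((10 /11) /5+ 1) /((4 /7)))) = 13137 /10010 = 1.31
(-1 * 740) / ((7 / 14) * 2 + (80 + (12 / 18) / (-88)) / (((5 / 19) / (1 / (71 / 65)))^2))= -492404880 / 644859443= -0.76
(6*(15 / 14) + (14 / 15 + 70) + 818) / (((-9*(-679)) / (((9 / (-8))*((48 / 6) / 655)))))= -0.00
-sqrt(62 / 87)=-sqrt(5394) / 87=-0.84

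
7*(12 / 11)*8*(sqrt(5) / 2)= 336*sqrt(5) / 11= 68.30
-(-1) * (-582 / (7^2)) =-582 / 49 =-11.88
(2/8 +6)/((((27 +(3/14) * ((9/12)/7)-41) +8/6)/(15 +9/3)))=-132300/14869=-8.90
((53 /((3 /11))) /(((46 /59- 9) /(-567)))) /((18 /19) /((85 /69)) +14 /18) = 8665.66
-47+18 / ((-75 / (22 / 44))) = -1178 / 25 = -47.12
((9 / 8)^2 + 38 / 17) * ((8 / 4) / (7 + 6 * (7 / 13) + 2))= 49517 / 86496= 0.57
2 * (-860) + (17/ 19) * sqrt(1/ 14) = -1720 + 17 * sqrt(14)/ 266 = -1719.76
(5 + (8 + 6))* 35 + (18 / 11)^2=667.68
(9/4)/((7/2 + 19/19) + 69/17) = 51/194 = 0.26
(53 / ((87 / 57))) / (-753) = -1007 / 21837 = -0.05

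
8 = 8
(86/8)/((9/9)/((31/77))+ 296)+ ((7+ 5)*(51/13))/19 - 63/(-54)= 3.68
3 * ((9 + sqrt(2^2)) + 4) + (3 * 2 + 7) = 58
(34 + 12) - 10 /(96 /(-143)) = 2923 /48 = 60.90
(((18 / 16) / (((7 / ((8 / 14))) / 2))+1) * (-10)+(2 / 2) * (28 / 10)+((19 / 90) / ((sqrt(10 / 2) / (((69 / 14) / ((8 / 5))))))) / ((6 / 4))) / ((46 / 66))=-73062 / 5635+209 * sqrt(5) / 1680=-12.69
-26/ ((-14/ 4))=52/ 7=7.43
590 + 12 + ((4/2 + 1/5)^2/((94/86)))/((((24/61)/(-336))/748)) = -3322927426/1175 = -2828023.34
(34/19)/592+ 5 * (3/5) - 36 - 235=-1507215/5624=-268.00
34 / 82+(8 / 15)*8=2879 / 615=4.68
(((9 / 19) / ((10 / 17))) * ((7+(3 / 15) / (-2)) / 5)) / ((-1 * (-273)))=3519 / 864500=0.00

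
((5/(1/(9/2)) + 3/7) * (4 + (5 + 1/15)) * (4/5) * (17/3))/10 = 247384/2625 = 94.24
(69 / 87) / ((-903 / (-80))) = 1840 / 26187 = 0.07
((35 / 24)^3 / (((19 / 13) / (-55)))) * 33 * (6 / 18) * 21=-2360483125 / 87552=-26960.93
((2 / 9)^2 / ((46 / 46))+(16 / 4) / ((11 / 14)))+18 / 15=28246 / 4455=6.34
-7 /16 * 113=-49.44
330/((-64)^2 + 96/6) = 0.08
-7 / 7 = -1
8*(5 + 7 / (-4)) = 26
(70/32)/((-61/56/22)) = -2695/61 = -44.18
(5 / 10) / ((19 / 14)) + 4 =83 / 19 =4.37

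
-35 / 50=-7 / 10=-0.70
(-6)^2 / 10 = 18 / 5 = 3.60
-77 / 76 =-1.01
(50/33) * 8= 400/33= 12.12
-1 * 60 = -60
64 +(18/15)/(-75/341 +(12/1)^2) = 5230442/81715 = 64.01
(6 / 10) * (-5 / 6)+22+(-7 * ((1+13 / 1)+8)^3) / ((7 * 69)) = -18329 / 138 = -132.82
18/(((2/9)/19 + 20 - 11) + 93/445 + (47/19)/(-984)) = 449264880/230077799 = 1.95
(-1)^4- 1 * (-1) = 2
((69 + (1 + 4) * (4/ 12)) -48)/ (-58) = -34/ 87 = -0.39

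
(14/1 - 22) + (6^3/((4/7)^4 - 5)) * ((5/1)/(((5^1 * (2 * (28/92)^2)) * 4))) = -67.57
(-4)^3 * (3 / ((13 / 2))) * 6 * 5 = -11520 / 13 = -886.15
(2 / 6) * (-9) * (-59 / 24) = 59 / 8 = 7.38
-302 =-302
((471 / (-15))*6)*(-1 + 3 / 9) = 628 / 5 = 125.60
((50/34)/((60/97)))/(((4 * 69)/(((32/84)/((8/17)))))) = 485/69552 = 0.01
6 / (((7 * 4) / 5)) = 15 / 14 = 1.07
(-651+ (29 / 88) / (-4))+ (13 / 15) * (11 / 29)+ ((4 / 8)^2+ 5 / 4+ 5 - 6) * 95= -92370199 / 153120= -603.25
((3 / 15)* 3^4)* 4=324 / 5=64.80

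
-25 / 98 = -0.26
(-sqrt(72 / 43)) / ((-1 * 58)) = 3 * sqrt(86) / 1247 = 0.02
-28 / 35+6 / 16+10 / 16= 1 / 5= 0.20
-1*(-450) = 450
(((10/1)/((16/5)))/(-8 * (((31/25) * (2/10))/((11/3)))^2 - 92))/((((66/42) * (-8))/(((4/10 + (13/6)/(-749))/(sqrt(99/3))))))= 697109375 * sqrt(33)/21448760882688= 0.00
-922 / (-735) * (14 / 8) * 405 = 12447 / 14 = 889.07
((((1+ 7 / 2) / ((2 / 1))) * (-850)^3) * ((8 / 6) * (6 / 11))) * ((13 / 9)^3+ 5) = -7175436500000 / 891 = -8053239618.41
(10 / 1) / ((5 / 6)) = 12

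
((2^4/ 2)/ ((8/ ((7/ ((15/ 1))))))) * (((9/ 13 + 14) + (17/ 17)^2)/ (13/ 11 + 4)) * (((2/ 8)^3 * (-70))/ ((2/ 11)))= -100793/ 11856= -8.50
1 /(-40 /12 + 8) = 3 /14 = 0.21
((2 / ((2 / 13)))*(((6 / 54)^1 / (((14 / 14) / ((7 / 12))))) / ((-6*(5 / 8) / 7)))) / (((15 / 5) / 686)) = -436982 / 1215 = -359.66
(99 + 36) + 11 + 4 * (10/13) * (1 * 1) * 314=14458/13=1112.15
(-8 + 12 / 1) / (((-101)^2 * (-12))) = -1 / 30603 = -0.00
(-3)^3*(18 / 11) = -486 / 11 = -44.18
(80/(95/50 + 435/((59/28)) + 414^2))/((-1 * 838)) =-23600/42422309059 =-0.00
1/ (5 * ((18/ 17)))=17/ 90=0.19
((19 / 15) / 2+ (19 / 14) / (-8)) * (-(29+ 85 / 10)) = -3895 / 224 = -17.39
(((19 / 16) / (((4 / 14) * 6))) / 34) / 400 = 133 / 2611200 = 0.00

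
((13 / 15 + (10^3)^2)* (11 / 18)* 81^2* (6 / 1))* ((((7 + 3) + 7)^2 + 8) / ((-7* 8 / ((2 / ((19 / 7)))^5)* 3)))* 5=-114366595977630612 / 2476099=-46188216213.34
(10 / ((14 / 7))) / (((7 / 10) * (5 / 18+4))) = 900 / 539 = 1.67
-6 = -6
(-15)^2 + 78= 303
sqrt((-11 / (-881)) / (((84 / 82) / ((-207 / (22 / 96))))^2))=67896* sqrt(9691) / 67837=98.53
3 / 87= 1 / 29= 0.03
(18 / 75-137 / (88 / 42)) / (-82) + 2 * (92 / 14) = 8800027 / 631400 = 13.94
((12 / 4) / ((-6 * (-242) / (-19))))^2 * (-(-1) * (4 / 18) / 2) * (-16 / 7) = -361 / 922383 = -0.00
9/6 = 3/2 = 1.50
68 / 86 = 34 / 43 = 0.79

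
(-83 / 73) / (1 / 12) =-996 / 73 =-13.64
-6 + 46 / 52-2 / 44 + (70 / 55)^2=-5570 / 1573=-3.54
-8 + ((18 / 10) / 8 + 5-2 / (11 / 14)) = -2341 / 440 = -5.32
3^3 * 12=324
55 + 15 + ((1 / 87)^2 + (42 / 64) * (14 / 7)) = 8636245 / 121104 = 71.31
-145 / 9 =-16.11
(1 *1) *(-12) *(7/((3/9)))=-252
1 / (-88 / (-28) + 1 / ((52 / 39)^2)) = 112 / 415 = 0.27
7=7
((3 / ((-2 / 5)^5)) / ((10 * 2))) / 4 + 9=2733 / 512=5.34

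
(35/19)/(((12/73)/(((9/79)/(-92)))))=-7665/552368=-0.01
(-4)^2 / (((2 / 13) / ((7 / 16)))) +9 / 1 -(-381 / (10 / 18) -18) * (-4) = -27607 / 10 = -2760.70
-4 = -4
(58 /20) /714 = 29 /7140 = 0.00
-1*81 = -81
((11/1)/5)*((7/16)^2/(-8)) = -539/10240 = -0.05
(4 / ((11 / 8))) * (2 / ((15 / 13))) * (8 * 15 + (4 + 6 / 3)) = 34944 / 55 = 635.35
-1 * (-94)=94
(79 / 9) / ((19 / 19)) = 8.78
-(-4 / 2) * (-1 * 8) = -16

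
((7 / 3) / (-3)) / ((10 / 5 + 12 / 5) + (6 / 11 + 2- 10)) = 55 / 216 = 0.25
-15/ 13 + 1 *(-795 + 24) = -10038/ 13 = -772.15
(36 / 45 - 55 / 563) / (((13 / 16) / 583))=18441456 / 36595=503.93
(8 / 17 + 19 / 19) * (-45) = -1125 / 17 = -66.18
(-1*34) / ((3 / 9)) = -102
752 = 752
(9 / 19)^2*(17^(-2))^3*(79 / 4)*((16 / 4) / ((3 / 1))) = 2133 / 8713662409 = 0.00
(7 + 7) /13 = 14 /13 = 1.08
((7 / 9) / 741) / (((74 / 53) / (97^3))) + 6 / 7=2373172817 / 3454542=686.97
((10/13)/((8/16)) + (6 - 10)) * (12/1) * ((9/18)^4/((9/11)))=-88/39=-2.26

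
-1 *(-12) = 12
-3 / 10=-0.30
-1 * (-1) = 1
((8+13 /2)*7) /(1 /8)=812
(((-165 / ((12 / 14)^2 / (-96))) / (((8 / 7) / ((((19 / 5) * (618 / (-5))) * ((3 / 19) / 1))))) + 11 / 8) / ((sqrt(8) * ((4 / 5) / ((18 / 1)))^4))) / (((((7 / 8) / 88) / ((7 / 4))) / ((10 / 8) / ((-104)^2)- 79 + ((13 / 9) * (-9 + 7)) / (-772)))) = 333003419947198770796125 * sqrt(2) / 267198464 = 1762502470096354.12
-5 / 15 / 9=-1 / 27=-0.04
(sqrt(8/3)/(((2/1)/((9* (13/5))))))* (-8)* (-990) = 61776* sqrt(6) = 151319.68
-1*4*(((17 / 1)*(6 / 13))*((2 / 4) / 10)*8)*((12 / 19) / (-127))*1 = 0.06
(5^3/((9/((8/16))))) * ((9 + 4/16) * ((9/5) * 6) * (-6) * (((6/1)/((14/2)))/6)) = -8325/14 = -594.64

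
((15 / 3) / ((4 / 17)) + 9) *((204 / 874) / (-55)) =-561 / 4370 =-0.13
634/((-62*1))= -317/31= -10.23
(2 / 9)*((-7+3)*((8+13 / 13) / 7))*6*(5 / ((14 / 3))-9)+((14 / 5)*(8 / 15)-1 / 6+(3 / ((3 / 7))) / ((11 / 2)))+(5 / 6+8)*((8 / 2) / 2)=6034111 / 80850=74.63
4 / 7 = 0.57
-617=-617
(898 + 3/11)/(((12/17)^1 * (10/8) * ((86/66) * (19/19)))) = 167977/215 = 781.29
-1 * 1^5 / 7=-1 / 7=-0.14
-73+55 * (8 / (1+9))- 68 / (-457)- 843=-398436 / 457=-871.85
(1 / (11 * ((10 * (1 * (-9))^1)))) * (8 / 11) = -4 / 5445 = -0.00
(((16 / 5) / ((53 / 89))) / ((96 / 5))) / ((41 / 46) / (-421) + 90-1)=861787 / 274041747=0.00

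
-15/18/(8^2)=-5/384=-0.01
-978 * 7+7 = -6839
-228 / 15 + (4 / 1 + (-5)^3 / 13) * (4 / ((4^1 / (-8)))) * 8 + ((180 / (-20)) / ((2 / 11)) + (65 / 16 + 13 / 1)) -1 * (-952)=1263.75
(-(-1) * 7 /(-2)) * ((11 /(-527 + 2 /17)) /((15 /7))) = 9163 /268710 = 0.03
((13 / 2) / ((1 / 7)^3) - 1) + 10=4477 / 2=2238.50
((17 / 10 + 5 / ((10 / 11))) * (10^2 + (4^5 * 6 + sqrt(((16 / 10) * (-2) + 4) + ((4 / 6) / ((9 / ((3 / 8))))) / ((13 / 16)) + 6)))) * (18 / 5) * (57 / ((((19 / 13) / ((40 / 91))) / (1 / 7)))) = 5184 * sqrt(259870) / 15925 + 13872384 / 35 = 396519.77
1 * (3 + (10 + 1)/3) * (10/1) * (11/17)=2200/51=43.14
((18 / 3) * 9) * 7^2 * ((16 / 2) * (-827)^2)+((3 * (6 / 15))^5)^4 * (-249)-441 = 1380672367566835289553351 / 95367431640625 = 14477399084.94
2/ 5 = 0.40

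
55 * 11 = 605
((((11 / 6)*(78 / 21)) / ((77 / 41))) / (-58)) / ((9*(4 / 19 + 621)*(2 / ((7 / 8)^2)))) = -10127 / 2365887744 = -0.00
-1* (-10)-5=5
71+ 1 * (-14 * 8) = -41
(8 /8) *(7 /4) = 7 /4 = 1.75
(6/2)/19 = 3/19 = 0.16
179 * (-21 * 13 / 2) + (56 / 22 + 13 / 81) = -43535675 / 1782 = -24430.79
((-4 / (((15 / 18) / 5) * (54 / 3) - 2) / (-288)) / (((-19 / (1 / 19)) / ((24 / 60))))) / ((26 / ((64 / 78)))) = -4 / 8236215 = -0.00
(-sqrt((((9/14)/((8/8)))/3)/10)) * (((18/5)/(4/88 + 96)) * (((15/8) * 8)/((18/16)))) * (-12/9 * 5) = 704 * sqrt(105)/14791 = 0.49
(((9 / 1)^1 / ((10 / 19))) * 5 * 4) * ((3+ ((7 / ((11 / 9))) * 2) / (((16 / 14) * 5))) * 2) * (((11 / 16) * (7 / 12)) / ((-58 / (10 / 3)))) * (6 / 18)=-48811 / 1856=-26.30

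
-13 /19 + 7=120 /19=6.32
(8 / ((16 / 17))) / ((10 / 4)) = 17 / 5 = 3.40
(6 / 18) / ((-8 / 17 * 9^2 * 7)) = -17 / 13608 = -0.00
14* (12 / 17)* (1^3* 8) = 1344 / 17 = 79.06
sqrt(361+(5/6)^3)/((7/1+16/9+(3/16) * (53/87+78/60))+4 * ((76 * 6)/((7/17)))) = 8120 * sqrt(468606)/1297564643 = 0.00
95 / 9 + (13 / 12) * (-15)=-205 / 36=-5.69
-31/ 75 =-0.41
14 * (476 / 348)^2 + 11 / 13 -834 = -79402537 / 98397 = -806.96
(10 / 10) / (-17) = -1 / 17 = -0.06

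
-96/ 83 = -1.16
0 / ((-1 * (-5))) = 0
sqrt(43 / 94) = sqrt(4042) / 94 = 0.68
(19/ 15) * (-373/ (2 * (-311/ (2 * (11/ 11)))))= 7087/ 4665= 1.52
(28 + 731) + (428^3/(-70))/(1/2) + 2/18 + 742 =-705151918/315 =-2238577.52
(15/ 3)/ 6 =5/ 6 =0.83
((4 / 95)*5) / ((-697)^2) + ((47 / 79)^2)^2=45041421791975 / 359523698110051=0.13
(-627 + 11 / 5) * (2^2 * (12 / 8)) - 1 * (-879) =-14349 / 5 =-2869.80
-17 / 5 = -3.40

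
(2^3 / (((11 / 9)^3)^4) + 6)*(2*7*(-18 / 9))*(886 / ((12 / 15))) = -654001103182915740 / 3138428376721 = -208384.91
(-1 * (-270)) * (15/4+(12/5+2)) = 4401/2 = 2200.50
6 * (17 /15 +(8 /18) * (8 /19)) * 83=187414 /285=657.59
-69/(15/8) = -184/5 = -36.80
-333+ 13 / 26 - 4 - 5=-683 / 2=-341.50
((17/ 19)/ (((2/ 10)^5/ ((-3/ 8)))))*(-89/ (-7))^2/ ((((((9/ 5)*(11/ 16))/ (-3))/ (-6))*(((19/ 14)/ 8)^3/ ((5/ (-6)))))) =603263360000000/ 1433531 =420823379.47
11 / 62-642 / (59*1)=-39155 / 3658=-10.70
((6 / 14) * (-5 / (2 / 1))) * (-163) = 2445 / 14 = 174.64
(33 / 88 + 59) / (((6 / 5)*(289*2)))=0.09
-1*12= -12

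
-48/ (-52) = 12/ 13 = 0.92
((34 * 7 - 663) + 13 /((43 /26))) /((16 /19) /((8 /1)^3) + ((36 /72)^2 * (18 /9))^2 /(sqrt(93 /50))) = -2255.37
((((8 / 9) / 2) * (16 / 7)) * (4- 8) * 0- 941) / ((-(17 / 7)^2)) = 46109 / 289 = 159.55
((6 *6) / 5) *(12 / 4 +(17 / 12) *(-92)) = -4584 / 5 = -916.80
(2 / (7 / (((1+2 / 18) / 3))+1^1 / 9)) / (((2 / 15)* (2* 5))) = 0.08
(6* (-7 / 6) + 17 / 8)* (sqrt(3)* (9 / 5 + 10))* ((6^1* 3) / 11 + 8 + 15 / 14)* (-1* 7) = 3794349* sqrt(3) / 880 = 7468.19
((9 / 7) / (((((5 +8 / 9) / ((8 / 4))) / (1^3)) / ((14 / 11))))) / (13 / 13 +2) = 108 / 583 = 0.19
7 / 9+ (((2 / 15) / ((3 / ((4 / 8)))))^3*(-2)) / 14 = 496124 / 637875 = 0.78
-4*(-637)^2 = -1623076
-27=-27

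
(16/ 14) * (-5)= -40/ 7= -5.71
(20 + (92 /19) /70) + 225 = 162971 /665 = 245.07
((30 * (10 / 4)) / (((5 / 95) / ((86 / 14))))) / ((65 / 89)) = 1090695 / 91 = 11985.66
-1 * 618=-618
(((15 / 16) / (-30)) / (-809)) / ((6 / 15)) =5 / 51776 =0.00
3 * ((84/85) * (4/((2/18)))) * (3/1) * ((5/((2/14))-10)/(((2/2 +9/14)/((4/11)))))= 7620480/4301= 1771.79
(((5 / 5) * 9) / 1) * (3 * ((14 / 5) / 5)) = 378 / 25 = 15.12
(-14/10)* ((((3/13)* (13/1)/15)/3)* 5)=-7/15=-0.47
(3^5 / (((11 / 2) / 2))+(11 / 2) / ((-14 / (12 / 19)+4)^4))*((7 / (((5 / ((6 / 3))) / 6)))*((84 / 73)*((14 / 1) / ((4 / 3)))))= 2033060823591840 / 113350003283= 17936.13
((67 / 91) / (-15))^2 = 4489 / 1863225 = 0.00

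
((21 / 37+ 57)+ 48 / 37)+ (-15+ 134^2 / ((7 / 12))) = 7983825 / 259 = 30825.58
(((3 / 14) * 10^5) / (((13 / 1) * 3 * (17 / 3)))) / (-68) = -37500 / 26299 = -1.43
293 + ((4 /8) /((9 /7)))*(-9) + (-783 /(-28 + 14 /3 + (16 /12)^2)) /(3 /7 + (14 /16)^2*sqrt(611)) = 541435104*sqrt(611) /6969127475 + 4034518653273 /13938254950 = 291.38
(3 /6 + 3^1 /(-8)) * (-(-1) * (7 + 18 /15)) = 41 /40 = 1.02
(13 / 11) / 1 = 13 / 11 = 1.18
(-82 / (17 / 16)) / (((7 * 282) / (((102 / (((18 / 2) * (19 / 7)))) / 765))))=-1312 / 6148305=-0.00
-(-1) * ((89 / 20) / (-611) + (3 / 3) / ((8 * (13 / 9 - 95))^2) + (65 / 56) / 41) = 836586150753 / 39782976047360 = 0.02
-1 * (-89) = 89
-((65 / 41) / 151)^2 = -4225 / 38328481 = -0.00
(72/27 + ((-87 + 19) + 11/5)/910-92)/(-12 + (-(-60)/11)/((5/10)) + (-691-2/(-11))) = 1917751/14841450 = 0.13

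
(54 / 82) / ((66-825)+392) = -27 / 15047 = -0.00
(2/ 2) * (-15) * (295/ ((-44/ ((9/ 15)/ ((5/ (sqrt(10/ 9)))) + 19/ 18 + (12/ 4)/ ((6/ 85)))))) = 177 * sqrt(10)/ 44 + 144550/ 33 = 4393.02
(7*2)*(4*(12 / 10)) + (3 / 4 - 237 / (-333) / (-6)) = 451757 / 6660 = 67.83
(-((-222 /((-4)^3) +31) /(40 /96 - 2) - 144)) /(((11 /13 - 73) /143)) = -46841223 /142576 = -328.54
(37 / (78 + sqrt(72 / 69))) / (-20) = -11063 / 466360 + 37 * sqrt(138) / 1399080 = -0.02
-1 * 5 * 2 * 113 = -1130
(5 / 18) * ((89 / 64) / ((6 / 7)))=3115 / 6912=0.45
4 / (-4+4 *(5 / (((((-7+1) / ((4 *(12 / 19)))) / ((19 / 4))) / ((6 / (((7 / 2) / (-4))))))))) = 7 / 473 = 0.01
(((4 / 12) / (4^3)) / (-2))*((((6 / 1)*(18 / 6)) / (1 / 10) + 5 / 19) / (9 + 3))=-0.04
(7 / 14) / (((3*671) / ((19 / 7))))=19 / 28182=0.00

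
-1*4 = -4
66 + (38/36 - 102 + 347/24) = -1475/72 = -20.49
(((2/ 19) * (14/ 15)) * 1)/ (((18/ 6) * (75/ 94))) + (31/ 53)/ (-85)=1973857/ 57776625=0.03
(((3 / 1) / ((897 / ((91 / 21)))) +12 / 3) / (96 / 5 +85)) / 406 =1385 / 14595294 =0.00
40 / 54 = 20 / 27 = 0.74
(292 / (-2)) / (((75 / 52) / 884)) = -6711328 / 75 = -89484.37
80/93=0.86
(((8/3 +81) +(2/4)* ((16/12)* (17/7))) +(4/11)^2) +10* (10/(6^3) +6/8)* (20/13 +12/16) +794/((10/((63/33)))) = 1517538851/5945940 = 255.22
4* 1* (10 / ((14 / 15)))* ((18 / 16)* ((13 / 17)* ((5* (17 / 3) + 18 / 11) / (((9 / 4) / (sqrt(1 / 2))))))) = 321425* sqrt(2) / 1309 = 347.26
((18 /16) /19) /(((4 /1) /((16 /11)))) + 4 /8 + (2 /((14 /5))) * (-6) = -3.76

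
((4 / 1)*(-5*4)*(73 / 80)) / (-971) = 0.08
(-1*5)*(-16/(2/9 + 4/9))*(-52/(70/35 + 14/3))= -936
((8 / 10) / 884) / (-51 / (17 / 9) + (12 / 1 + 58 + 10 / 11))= 11 / 533715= 0.00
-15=-15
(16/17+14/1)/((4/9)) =1143/34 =33.62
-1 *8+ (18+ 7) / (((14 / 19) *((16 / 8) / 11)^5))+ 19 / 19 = 76496089 / 448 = 170750.20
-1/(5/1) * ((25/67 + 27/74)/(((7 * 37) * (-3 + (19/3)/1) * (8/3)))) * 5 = -32931/102729760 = -0.00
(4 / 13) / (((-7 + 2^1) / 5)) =-0.31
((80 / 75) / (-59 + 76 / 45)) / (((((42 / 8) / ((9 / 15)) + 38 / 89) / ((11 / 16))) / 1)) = -356 / 255321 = -0.00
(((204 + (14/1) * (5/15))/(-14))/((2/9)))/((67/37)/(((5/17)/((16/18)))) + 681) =-1563435/16001678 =-0.10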